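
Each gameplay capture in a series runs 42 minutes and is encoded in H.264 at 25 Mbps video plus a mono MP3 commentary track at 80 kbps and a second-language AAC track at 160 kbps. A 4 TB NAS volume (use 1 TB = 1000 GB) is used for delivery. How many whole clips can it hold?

503

42 min = 2520 s
Audio total: 80 + 160 = 240 kbps = 0.240 Mbps.
Total bitrate: 25.240 Mbps.
Per item: 25.240 Mbps × 2520 s = 63,605 Mb = 7,951 MB.
Capacity: 4 TB = 32,000,000 Mb; 503.11 items → 503 complete.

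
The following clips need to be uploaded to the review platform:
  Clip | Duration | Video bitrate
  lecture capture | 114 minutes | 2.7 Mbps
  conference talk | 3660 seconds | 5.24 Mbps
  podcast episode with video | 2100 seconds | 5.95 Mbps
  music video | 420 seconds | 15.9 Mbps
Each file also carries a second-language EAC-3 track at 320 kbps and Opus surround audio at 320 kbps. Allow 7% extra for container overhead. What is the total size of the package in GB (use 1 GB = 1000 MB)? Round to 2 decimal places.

8.71 GB

Audio total: 320 + 320 = 640 kbps = 0.640 Mbps.
lecture capture: 3.340 Mbps × 6840 s × 1.07 = 24444.8 Mb
conference talk: 5.880 Mbps × 3660 s × 1.07 = 23027.3 Mb
podcast episode with video: 6.590 Mbps × 2100 s × 1.07 = 14807.7 Mb
music video: 16.540 Mbps × 420 s × 1.07 = 7433.1 Mb
Total: 69712.9 Mb = 8714.1 MB.
= 8.714 GB.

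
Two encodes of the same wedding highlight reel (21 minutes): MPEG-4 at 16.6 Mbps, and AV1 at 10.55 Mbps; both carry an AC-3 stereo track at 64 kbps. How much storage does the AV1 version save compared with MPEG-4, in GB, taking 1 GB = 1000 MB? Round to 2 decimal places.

0.95 GB

21 min = 1260 s
Audio: 64 kbps = 0.064 Mbps.
MPEG-4: 16.664 Mbps × 1260 s = 20996.6 Mb = 2.625 GB.
AV1: 10.614 Mbps × 1260 s = 13373.6 Mb = 1.672 GB.
Saving: 2.625 − 1.672 = 0.953 GB.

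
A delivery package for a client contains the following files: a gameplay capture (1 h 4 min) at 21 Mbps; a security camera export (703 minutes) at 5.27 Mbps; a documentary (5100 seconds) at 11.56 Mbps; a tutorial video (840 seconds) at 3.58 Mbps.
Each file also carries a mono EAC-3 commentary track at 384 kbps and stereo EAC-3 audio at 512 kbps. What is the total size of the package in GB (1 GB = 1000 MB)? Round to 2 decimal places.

Audio total: 384 + 512 = 896 kbps = 0.896 Mbps.
gameplay capture: 21.896 Mbps × 3840 s = 84080.6 Mb
security camera export: 6.166 Mbps × 42180 s = 260081.9 Mb
documentary: 12.456 Mbps × 5100 s = 63525.6 Mb
tutorial video: 4.476 Mbps × 840 s = 3759.8 Mb
Total: 411448.0 Mb = 51431.0 MB.
= 51.43 GB.

51.43 GB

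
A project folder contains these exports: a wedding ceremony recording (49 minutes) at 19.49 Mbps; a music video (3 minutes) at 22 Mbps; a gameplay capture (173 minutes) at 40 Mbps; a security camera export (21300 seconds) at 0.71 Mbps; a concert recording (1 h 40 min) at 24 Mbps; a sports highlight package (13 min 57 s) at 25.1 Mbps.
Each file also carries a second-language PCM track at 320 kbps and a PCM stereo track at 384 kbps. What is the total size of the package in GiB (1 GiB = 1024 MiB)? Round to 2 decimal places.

Audio total: 320 + 384 = 704 kbps = 0.704 Mbps.
wedding ceremony recording: 20.194 Mbps × 2940 s = 59370.4 Mb
music video: 22.704 Mbps × 180 s = 4086.7 Mb
gameplay capture: 40.704 Mbps × 10380 s = 422507.5 Mb
security camera export: 1.414 Mbps × 21300 s = 30118.2 Mb
concert recording: 24.704 Mbps × 6000 s = 148224.0 Mb
sports highlight package: 25.804 Mbps × 837 s = 21597.9 Mb
Total: 685904.7 Mb = 85738.1 MB.
= 79.85 GiB.

79.85 GiB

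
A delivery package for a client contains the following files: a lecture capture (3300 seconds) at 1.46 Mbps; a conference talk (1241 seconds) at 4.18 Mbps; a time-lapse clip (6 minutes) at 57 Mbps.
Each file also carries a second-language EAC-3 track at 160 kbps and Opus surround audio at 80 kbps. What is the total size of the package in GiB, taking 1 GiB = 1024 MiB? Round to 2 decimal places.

Audio total: 160 + 80 = 240 kbps = 0.240 Mbps.
lecture capture: 1.700 Mbps × 3300 s = 5610.0 Mb
conference talk: 4.420 Mbps × 1241 s = 5485.2 Mb
time-lapse clip: 57.240 Mbps × 360 s = 20606.4 Mb
Total: 31701.6 Mb = 3962.7 MB.
= 3.691 GiB.

3.69 GiB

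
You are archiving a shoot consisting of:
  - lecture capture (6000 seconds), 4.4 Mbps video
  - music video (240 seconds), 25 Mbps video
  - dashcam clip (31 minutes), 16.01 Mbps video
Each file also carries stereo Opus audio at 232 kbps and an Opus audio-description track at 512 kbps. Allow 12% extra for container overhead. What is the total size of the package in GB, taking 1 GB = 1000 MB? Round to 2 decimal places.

9.55 GB

Audio total: 232 + 512 = 744 kbps = 0.744 Mbps.
lecture capture: 5.144 Mbps × 6000 s × 1.12 = 34567.7 Mb
music video: 25.744 Mbps × 240 s × 1.12 = 6920.0 Mb
dashcam clip: 16.754 Mbps × 1860 s × 1.12 = 34901.9 Mb
Total: 76389.6 Mb = 9548.7 MB.
= 9.549 GB.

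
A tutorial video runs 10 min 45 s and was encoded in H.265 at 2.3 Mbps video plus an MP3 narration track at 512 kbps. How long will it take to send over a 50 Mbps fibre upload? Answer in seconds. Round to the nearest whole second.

10 min 45 s = 645 s
Audio: 512 kbps = 0.512 Mbps.
Total bitrate: 2.812 Mbps.
File: 2.812 Mbps × 645 s = 1813.7 Mb.
At 50 Mbps: 1813.7 / 50 = 36.3 s ≈ 36.3 seconds.

36 seconds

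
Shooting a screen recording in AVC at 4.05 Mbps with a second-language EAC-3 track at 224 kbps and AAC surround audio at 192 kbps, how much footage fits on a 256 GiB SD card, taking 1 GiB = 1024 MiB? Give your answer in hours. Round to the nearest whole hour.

Audio total: 224 + 192 = 416 kbps = 0.416 Mbps.
Total bitrate: 4.05 + 0.416 = 4.466 Mbps.
Capacity: 256 GiB = 2,199,023 Mb.
Recording time: 2,199,023 / 4.466 = 492,392 s ≈ 137 hours.

137 hours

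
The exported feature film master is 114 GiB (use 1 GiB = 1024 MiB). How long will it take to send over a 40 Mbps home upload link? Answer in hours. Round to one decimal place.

6.8 hours

File: 114 GiB = 979252.5 Mb.
At 40 Mbps: 979252.5 / 40 = 24481.3 s ≈ 6.8 hours.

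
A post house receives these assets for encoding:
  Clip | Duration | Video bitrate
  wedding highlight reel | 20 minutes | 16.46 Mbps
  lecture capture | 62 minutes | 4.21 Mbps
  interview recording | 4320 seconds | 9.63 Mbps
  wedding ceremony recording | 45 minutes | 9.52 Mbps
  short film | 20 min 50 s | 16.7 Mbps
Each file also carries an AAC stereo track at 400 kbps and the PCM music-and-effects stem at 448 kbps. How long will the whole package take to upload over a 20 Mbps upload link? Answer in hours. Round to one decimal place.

Audio total: 400 + 448 = 848 kbps = 0.848 Mbps.
wedding highlight reel: 17.308 Mbps × 1200 s = 20769.6 Mb
lecture capture: 5.058 Mbps × 3720 s = 18815.8 Mb
interview recording: 10.478 Mbps × 4320 s = 45265.0 Mb
wedding ceremony recording: 10.368 Mbps × 2700 s = 27993.6 Mb
short film: 17.548 Mbps × 1250 s = 21935.0 Mb
Total: 134778.9 Mb = 16847.4 MB.
At 20 Mbps: 134778.9 / 20 = 6739 s ≈ 1.87 hours.

1.9 hours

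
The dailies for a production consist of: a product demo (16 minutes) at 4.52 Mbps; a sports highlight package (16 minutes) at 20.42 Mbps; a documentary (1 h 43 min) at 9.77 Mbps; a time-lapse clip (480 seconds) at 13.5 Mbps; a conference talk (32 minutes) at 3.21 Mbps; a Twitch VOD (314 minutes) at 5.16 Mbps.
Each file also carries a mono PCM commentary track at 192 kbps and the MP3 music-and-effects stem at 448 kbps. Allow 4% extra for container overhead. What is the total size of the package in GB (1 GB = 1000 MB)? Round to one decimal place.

Audio total: 192 + 448 = 640 kbps = 0.640 Mbps.
product demo: 5.160 Mbps × 960 s × 1.04 = 5151.7 Mb
sports highlight package: 21.060 Mbps × 960 s × 1.04 = 21026.3 Mb
documentary: 10.410 Mbps × 6180 s × 1.04 = 66907.2 Mb
time-lapse clip: 14.140 Mbps × 480 s × 1.04 = 7058.7 Mb
conference talk: 3.850 Mbps × 1920 s × 1.04 = 7687.7 Mb
Twitch VOD: 5.800 Mbps × 18840 s × 1.04 = 113642.9 Mb
Total: 221474.4 Mb = 27684.3 MB.
= 27.68 GB.

27.7 GB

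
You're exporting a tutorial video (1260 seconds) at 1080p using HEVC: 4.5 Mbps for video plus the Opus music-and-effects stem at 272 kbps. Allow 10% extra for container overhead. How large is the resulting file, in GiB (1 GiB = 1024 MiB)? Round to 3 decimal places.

Audio: 272 kbps = 0.272 Mbps.
Total bitrate: 4.5 + 0.272 = 4.772 Mbps.
Stream data: 4.772 Mbps × 1260 s = 6012.7 Mb.
With 10% container overhead: ×1.10.
6,614 Mb = 826,749,000 bytes ÷ 1,073,741,824 = 0.77 GiB.

0.770 GiB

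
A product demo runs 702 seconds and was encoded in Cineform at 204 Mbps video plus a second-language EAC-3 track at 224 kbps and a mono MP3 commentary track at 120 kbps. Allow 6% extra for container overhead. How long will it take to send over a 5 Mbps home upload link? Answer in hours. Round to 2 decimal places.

Audio total: 224 + 120 = 344 kbps = 0.344 Mbps.
Total bitrate: 204.344 Mbps.
File: 204.344 Mbps × 702 s = 143449.5 Mb.
With 6% container overhead: ×1.06. → 152056.5 Mb.
At 5 Mbps: 152056.5 / 5 = 30411.3 s ≈ 8.45 hours.

8.45 hours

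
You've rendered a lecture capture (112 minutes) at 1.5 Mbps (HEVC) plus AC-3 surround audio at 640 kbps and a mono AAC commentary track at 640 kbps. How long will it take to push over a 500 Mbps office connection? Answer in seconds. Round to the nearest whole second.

112 min = 6720 s
Audio total: 640 + 640 = 1280 kbps = 1.280 Mbps.
Total bitrate: 2.780 Mbps.
File: 2.780 Mbps × 6720 s = 18681.6 Mb.
At 500 Mbps: 18681.6 / 500 = 37.4 s ≈ 37.4 seconds.

37 seconds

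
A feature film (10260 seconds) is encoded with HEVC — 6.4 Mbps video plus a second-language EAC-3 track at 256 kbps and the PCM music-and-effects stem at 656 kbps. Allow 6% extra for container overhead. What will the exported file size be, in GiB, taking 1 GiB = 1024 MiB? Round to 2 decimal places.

Audio total: 256 + 656 = 912 kbps = 0.912 Mbps.
Total bitrate: 6.4 + 0.912 = 7.312 Mbps.
Stream data: 7.312 Mbps × 10260 s = 75021.1 Mb.
With 6% container overhead: ×1.06.
79,522 Mb = 9,940,298,400 bytes ÷ 1,073,741,824 = 9.258 GiB.

9.26 GiB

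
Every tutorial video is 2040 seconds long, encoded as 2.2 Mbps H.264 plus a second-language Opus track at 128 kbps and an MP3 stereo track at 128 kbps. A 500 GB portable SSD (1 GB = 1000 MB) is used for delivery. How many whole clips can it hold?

Audio total: 128 + 128 = 256 kbps = 0.256 Mbps.
Total bitrate: 2.456 Mbps.
Per item: 2.456 Mbps × 2040 s = 5,010 Mb = 626.3 MB.
Capacity: 500 GB = 4,000,000 Mb; 798.36 items → 798 complete.

798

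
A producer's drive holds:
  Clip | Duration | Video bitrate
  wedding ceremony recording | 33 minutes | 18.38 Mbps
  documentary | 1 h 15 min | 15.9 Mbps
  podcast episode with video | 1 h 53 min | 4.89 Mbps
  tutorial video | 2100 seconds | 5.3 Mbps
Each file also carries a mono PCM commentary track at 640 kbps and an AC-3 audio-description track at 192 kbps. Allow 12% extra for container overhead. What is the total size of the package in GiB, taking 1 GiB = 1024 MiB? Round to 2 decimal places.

Audio total: 640 + 192 = 832 kbps = 0.832 Mbps.
wedding ceremony recording: 19.212 Mbps × 1980 s × 1.12 = 42604.5 Mb
documentary: 16.732 Mbps × 4500 s × 1.12 = 84329.3 Mb
podcast episode with video: 5.722 Mbps × 6780 s × 1.12 = 43450.6 Mb
tutorial video: 6.132 Mbps × 2100 s × 1.12 = 14422.5 Mb
Total: 184806.9 Mb = 23100.9 MB.
= 21.51 GiB.

21.51 GiB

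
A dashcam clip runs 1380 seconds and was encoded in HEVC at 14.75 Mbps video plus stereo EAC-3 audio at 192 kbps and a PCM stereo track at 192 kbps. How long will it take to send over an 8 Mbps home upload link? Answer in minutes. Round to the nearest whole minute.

Audio total: 192 + 192 = 384 kbps = 0.384 Mbps.
Total bitrate: 15.134 Mbps.
File: 15.134 Mbps × 1380 s = 20884.9 Mb.
At 8 Mbps: 20884.9 / 8 = 2610.6 s ≈ 43.5 minutes.

44 minutes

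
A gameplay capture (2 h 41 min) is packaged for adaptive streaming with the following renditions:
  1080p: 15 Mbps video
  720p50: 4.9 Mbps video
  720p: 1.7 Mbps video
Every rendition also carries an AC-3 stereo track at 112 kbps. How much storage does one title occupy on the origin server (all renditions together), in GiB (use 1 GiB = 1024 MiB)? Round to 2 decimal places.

24.67 GiB

2 h 41 min = 161 min = 9660 s
Audio: 112 kbps = 0.112 Mbps.
Sum of rendition bitrates: (15+0.112) + (4.9+0.112) + (1.7+0.112) = 21.936 Mbps.
× 9660 s = 211,902 Mb = 26,488 MB = 24.67 GiB.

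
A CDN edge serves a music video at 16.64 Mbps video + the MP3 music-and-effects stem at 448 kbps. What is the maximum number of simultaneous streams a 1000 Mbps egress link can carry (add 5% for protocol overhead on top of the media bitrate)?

Audio: 448 kbps = 0.448 Mbps.
Per-viewer media rate: 17.088 Mbps.
On the wire with 5% overhead: 17.942 Mbps.
1000 Mbps = 1,000 Mbps; 1,000 / 17.942 = 55.73 → 55 viewers.

55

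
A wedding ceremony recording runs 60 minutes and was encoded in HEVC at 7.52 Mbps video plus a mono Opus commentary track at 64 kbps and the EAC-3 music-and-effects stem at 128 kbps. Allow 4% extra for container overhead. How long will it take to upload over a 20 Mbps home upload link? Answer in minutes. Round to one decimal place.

60 min = 3600 s
Audio total: 64 + 128 = 192 kbps = 0.192 Mbps.
Total bitrate: 7.712 Mbps.
File: 7.712 Mbps × 3600 s = 27763.2 Mb.
With 4% container overhead: ×1.04. → 28873.7 Mb.
At 20 Mbps: 28873.7 / 20 = 1443.7 s ≈ 24.1 minutes.

24.1 minutes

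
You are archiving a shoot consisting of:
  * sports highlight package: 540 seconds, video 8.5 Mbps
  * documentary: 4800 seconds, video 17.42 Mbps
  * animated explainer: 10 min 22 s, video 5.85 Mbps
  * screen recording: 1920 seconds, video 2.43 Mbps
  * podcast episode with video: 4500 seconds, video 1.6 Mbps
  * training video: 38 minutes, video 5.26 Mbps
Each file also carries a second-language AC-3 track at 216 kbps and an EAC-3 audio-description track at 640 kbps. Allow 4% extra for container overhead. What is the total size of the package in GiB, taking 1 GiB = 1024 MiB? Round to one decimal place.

15.5 GiB

Audio total: 216 + 640 = 856 kbps = 0.856 Mbps.
sports highlight package: 9.356 Mbps × 540 s × 1.04 = 5254.3 Mb
documentary: 18.276 Mbps × 4800 s × 1.04 = 91233.8 Mb
animated explainer: 6.706 Mbps × 622 s × 1.04 = 4338.0 Mb
screen recording: 3.286 Mbps × 1920 s × 1.04 = 6561.5 Mb
podcast episode with video: 2.456 Mbps × 4500 s × 1.04 = 11494.1 Mb
training video: 6.116 Mbps × 2280 s × 1.04 = 14502.3 Mb
Total: 133383.9 Mb = 16673.0 MB.
= 15.53 GiB.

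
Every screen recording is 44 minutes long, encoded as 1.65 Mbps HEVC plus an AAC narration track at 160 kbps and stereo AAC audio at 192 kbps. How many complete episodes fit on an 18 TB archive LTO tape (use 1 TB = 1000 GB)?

27245

44 min = 2640 s
Audio total: 160 + 192 = 352 kbps = 0.352 Mbps.
Total bitrate: 2.002 Mbps.
Per item: 2.002 Mbps × 2640 s = 5,285 Mb = 660.7 MB.
Capacity: 18 TB = 144,000,000 Mb; 27245.48 items → 27245 complete.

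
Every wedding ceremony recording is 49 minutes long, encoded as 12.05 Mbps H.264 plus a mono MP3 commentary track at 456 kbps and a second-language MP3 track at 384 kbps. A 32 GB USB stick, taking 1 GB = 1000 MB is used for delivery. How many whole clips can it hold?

49 min = 2940 s
Audio total: 456 + 384 = 840 kbps = 0.840 Mbps.
Total bitrate: 12.890 Mbps.
Per item: 12.890 Mbps × 2940 s = 37,897 Mb = 4,737 MB.
Capacity: 32 GB = 256,000 Mb; 6.76 items → 6 complete.

6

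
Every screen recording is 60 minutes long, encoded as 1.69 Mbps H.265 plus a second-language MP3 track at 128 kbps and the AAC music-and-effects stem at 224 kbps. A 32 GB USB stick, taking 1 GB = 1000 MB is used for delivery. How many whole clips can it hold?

60 min = 3600 s
Audio total: 128 + 224 = 352 kbps = 0.352 Mbps.
Total bitrate: 2.042 Mbps.
Per item: 2.042 Mbps × 3600 s = 7,351 Mb = 918.9 MB.
Capacity: 32 GB = 256,000 Mb; 34.82 items → 34 complete.

34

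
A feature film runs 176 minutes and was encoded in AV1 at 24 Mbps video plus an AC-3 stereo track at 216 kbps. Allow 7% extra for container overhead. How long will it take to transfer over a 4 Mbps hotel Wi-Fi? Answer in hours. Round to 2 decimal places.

19.00 hours

176 min = 10560 s
Audio: 216 kbps = 0.216 Mbps.
Total bitrate: 24.216 Mbps.
File: 24.216 Mbps × 10560 s = 255721.0 Mb.
With 7% container overhead: ×1.07. → 273621.4 Mb.
At 4 Mbps: 273621.4 / 4 = 68405.4 s ≈ 19 hours.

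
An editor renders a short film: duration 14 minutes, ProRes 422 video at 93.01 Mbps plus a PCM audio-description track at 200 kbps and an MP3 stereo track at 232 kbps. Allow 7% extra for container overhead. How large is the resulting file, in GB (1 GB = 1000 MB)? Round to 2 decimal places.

10.50 GB

14 min = 840 s
Audio total: 200 + 232 = 432 kbps = 0.432 Mbps.
Total bitrate: 93.01 + 0.432 = 93.442 Mbps.
Stream data: 93.442 Mbps × 840 s = 78491.3 Mb.
With 7% container overhead: ×1.07.
83,986 Mb ÷ 8 = 10,498 MB → 10.50 GB.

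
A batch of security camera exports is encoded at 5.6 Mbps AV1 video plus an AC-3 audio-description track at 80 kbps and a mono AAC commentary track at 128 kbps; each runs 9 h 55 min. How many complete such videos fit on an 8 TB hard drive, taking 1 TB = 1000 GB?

308

9 h 55 min = 595 min = 35700 s
Audio total: 80 + 128 = 208 kbps = 0.208 Mbps.
Total bitrate: 5.808 Mbps.
Per item: 5.808 Mbps × 35700 s = 207,346 Mb = 25,918 MB.
Capacity: 8 TB = 64,000,000 Mb; 308.66 items → 308 complete.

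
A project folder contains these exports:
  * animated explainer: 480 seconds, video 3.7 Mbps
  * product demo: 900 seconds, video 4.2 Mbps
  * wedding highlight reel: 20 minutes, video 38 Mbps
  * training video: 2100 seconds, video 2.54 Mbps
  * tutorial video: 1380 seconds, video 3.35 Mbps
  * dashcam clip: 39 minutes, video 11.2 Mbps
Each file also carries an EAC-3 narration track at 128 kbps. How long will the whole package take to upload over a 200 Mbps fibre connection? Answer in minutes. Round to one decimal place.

7.4 minutes

Audio: 128 kbps = 0.128 Mbps.
animated explainer: 3.828 Mbps × 480 s = 1837.4 Mb
product demo: 4.328 Mbps × 900 s = 3895.2 Mb
wedding highlight reel: 38.128 Mbps × 1200 s = 45753.6 Mb
training video: 2.668 Mbps × 2100 s = 5602.8 Mb
tutorial video: 3.478 Mbps × 1380 s = 4799.6 Mb
dashcam clip: 11.328 Mbps × 2340 s = 26507.5 Mb
Total: 88396.2 Mb = 11049.5 MB.
At 200 Mbps: 88396.2 / 200 = 442 s ≈ 7.37 minutes.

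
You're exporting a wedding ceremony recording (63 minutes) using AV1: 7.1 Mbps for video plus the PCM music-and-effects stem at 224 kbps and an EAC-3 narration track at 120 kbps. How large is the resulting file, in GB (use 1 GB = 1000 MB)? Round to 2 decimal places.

3.52 GB

63 min = 3780 s
Audio total: 224 + 120 = 344 kbps = 0.344 Mbps.
Total bitrate: 7.1 + 0.344 = 7.444 Mbps.
Stream data: 7.444 Mbps × 3780 s = 28138.3 Mb.
28,138 Mb ÷ 8 = 3,517 MB → 3.517 GB.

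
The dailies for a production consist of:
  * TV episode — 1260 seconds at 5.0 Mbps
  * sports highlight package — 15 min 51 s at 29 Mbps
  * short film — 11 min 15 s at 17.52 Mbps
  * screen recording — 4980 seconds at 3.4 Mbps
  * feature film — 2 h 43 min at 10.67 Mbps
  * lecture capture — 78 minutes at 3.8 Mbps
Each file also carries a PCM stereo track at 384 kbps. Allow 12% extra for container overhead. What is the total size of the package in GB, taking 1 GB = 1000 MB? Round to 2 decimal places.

Audio: 384 kbps = 0.384 Mbps.
TV episode: 5.384 Mbps × 1260 s × 1.12 = 7597.9 Mb
sports highlight package: 29.384 Mbps × 951 s × 1.12 = 31297.5 Mb
short film: 17.904 Mbps × 675 s × 1.12 = 13535.4 Mb
screen recording: 3.784 Mbps × 4980 s × 1.12 = 21105.6 Mb
feature film: 11.054 Mbps × 9780 s × 1.12 = 121081.1 Mb
lecture capture: 4.184 Mbps × 4680 s × 1.12 = 21930.9 Mb
Total: 216548.4 Mb = 27068.5 MB.
= 27.07 GB.

27.07 GB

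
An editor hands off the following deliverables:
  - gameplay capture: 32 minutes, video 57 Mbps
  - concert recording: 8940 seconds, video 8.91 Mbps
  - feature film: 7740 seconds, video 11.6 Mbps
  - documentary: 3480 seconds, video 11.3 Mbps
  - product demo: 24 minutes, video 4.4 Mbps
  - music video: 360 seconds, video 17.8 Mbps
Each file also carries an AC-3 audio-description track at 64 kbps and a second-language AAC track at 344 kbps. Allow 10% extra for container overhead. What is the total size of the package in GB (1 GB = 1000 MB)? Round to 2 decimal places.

46.84 GB

Audio total: 64 + 344 = 408 kbps = 0.408 Mbps.
gameplay capture: 57.408 Mbps × 1920 s × 1.10 = 121245.7 Mb
concert recording: 9.318 Mbps × 8940 s × 1.10 = 91633.2 Mb
feature film: 12.008 Mbps × 7740 s × 1.10 = 102236.1 Mb
documentary: 11.708 Mbps × 3480 s × 1.10 = 44818.2 Mb
product demo: 4.808 Mbps × 1440 s × 1.10 = 7615.9 Mb
music video: 18.208 Mbps × 360 s × 1.10 = 7210.4 Mb
Total: 374759.5 Mb = 46844.9 MB.
= 46.84 GB.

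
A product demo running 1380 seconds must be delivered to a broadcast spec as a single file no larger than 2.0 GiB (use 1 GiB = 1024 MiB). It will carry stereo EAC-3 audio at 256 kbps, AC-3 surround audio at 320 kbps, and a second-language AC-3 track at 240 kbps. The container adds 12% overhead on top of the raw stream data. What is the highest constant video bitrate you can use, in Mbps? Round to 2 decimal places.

Budget: 2.0 GiB = 17179.9 Mb.
Stream payload after overhead: 17179.9 / 1.12 = 15339.2 Mb.
Total bitrate budget: 15339.2 Mb / 1380 s = 11.115 Mbps.
Audio total: 256 + 320 + 240 = 816 kbps = 0.816 Mbps.
Video: 11.115 − 0.816 = 10.299 Mbps.

10.30 Mbps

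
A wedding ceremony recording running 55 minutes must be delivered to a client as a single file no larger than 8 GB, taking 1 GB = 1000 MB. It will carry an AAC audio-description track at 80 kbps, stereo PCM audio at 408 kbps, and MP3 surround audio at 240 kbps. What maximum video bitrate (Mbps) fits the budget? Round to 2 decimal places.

18.67 Mbps

Budget: 8 GB = 64000.0 Mb.
55 min = 3300 s
Total bitrate budget: 64000.0 Mb / 3300 s = 19.394 Mbps.
Audio total: 80 + 408 + 240 = 728 kbps = 0.728 Mbps.
Video: 19.394 − 0.728 = 18.666 Mbps.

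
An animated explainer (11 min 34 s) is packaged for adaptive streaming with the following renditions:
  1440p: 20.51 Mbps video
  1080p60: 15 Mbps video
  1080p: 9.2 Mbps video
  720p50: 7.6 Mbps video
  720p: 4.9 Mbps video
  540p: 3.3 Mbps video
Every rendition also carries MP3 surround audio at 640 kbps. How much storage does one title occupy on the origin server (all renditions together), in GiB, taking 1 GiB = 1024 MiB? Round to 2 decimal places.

5.20 GiB

11 min 34 s = 694 s
Audio: 640 kbps = 0.640 Mbps.
Sum of rendition bitrates: (20.51+0.640) + (15+0.640) + (9.2+0.640) + (7.6+0.640) + (4.9+0.640) + (3.3+0.640) = 64.350 Mbps.
× 694 s = 44,659 Mb = 5,582 MB = 5.199 GiB.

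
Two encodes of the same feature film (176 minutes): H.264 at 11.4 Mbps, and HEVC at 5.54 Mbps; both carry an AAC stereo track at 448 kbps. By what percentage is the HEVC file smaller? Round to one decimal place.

176 min = 10560 s
Audio: 448 kbps = 0.448 Mbps.
H.264: 11.848 Mbps × 10560 s = 125114.9 Mb = 15.639 GB.
HEVC: 5.988 Mbps × 10560 s = 63233.3 Mb = 7.904 GB.
Reduction: (1 − 7.904/15.639) × 100 = 49.46%.

49.5%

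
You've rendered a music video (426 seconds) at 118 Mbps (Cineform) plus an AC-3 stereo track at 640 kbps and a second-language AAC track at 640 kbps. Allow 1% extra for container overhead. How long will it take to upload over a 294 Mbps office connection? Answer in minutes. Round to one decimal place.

Audio total: 640 + 640 = 1280 kbps = 1.280 Mbps.
Total bitrate: 119.280 Mbps.
File: 119.280 Mbps × 426 s = 50813.3 Mb.
With 1% container overhead: ×1.01. → 51321.4 Mb.
At 294 Mbps: 51321.4 / 294 = 174.6 s ≈ 2.91 minutes.

2.9 minutes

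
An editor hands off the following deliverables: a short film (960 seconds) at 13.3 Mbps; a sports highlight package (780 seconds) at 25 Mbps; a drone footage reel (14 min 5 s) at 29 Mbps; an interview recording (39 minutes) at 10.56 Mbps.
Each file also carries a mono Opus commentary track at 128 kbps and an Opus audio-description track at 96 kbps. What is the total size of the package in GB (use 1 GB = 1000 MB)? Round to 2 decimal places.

10.32 GB

Audio total: 128 + 96 = 224 kbps = 0.224 Mbps.
short film: 13.524 Mbps × 960 s = 12983.0 Mb
sports highlight package: 25.224 Mbps × 780 s = 19674.7 Mb
drone footage reel: 29.224 Mbps × 845 s = 24694.3 Mb
interview recording: 10.784 Mbps × 2340 s = 25234.6 Mb
Total: 82586.6 Mb = 10323.3 MB.
= 10.32 GB.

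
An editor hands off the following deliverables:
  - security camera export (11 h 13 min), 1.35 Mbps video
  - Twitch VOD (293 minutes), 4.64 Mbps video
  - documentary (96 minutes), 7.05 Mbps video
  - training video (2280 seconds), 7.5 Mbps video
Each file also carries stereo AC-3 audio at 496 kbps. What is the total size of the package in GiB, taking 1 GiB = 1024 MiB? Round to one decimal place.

Audio: 496 kbps = 0.496 Mbps.
security camera export: 1.846 Mbps × 40380 s = 74541.5 Mb
Twitch VOD: 5.136 Mbps × 17580 s = 90290.9 Mb
documentary: 7.546 Mbps × 5760 s = 43465.0 Mb
training video: 7.996 Mbps × 2280 s = 18230.9 Mb
Total: 226528.2 Mb = 28316.0 MB.
= 26.37 GiB.

26.4 GiB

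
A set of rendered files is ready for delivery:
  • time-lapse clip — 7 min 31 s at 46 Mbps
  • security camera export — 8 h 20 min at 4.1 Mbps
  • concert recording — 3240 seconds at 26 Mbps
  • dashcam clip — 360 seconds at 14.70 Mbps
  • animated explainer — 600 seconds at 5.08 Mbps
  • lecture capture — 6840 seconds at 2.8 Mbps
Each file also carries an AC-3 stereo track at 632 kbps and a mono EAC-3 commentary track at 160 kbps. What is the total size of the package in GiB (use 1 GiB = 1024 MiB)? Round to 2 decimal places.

Audio total: 632 + 160 = 792 kbps = 0.792 Mbps.
time-lapse clip: 46.792 Mbps × 451 s = 21103.2 Mb
security camera export: 4.892 Mbps × 30000 s = 146760.0 Mb
concert recording: 26.792 Mbps × 3240 s = 86806.1 Mb
dashcam clip: 15.492 Mbps × 360 s = 5577.1 Mb
animated explainer: 5.872 Mbps × 600 s = 3523.2 Mb
lecture capture: 3.592 Mbps × 6840 s = 24569.3 Mb
Total: 288338.9 Mb = 36042.4 MB.
= 33.57 GiB.

33.57 GiB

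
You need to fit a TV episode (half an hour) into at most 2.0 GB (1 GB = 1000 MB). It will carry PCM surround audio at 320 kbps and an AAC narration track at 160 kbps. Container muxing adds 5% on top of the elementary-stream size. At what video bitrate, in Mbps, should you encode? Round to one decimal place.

8.0 Mbps

Budget: 2.0 GB = 16000.0 Mb.
Stream payload after overhead: 16000.0 / 1.05 = 15238.1 Mb.
30 min = 1800 s
Total bitrate budget: 15238.1 Mb / 1800 s = 8.466 Mbps.
Audio total: 320 + 160 = 480 kbps = 0.480 Mbps.
Video: 8.466 − 0.480 = 7.986 Mbps.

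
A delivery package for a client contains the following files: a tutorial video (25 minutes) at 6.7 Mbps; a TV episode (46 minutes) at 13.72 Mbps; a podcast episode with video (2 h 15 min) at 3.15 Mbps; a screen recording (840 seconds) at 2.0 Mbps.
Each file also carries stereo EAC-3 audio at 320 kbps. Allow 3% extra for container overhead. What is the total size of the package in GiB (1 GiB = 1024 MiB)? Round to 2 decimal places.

Audio: 320 kbps = 0.320 Mbps.
tutorial video: 7.020 Mbps × 1500 s × 1.03 = 10845.9 Mb
TV episode: 14.040 Mbps × 2760 s × 1.03 = 39912.9 Mb
podcast episode with video: 3.470 Mbps × 8100 s × 1.03 = 28950.2 Mb
screen recording: 2.320 Mbps × 840 s × 1.03 = 2007.3 Mb
Total: 81716.3 Mb = 10214.5 MB.
= 9.513 GiB.

9.51 GiB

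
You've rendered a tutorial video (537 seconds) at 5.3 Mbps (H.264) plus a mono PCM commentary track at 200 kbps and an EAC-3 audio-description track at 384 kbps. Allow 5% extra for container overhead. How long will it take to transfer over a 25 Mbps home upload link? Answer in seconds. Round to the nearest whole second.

Audio total: 200 + 384 = 584 kbps = 0.584 Mbps.
Total bitrate: 5.884 Mbps.
File: 5.884 Mbps × 537 s = 3159.7 Mb.
With 5% container overhead: ×1.05. → 3317.7 Mb.
At 25 Mbps: 3317.7 / 25 = 132.7 s ≈ 133 seconds.

133 seconds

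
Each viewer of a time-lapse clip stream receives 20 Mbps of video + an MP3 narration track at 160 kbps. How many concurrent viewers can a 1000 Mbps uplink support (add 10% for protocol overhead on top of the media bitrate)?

Audio: 160 kbps = 0.160 Mbps.
Per-viewer media rate: 20.160 Mbps.
On the wire with 10% overhead: 22.176 Mbps.
1000 Mbps = 1,000 Mbps; 1,000 / 22.176 = 45.09 → 45 viewers.

45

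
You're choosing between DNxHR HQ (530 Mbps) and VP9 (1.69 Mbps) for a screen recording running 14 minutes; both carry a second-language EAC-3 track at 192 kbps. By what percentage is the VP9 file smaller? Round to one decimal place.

99.6%

14 min = 840 s
Audio: 192 kbps = 0.192 Mbps.
DNxHR HQ: 530.192 Mbps × 840 s = 445361.3 Mb = 51.847 GiB.
VP9: 1.882 Mbps × 840 s = 1580.9 Mb = 0.184 GiB.
Reduction: (1 − 0.184/51.847) × 100 = 99.65%.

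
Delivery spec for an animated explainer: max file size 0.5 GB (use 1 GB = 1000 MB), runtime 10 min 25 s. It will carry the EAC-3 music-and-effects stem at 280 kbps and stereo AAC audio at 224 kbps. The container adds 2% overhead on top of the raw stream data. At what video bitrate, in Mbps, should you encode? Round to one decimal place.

5.8 Mbps

Budget: 0.5 GB = 4000.0 Mb.
Stream payload after overhead: 4000.0 / 1.02 = 3921.6 Mb.
10 min 25 s = 625 s
Total bitrate budget: 3921.6 Mb / 625 s = 6.275 Mbps.
Audio total: 280 + 224 = 504 kbps = 0.504 Mbps.
Video: 6.275 − 0.504 = 5.771 Mbps.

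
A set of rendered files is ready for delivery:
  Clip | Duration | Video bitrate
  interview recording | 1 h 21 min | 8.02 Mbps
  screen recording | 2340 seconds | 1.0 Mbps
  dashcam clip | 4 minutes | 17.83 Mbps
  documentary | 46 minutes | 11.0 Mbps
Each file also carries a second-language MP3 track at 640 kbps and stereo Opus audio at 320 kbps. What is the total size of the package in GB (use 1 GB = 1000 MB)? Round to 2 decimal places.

10.72 GB

Audio total: 640 + 320 = 960 kbps = 0.960 Mbps.
interview recording: 8.980 Mbps × 4860 s = 43642.8 Mb
screen recording: 1.960 Mbps × 2340 s = 4586.4 Mb
dashcam clip: 18.790 Mbps × 240 s = 4509.6 Mb
documentary: 11.960 Mbps × 2760 s = 33009.6 Mb
Total: 85748.4 Mb = 10718.5 MB.
= 10.72 GB.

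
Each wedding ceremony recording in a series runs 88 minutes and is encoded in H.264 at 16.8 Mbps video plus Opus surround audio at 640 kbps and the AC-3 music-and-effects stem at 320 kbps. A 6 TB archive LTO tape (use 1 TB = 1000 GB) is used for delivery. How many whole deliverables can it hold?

511

88 min = 5280 s
Audio total: 640 + 320 = 960 kbps = 0.960 Mbps.
Total bitrate: 17.760 Mbps.
Per item: 17.760 Mbps × 5280 s = 93,773 Mb = 11,722 MB.
Capacity: 6 TB = 48,000,000 Mb; 511.88 items → 511 complete.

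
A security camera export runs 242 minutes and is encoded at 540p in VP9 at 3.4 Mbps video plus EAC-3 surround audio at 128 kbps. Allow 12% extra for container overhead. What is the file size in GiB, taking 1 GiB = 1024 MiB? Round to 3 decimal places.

242 min = 14520 s
Audio: 128 kbps = 0.128 Mbps.
Total bitrate: 3.4 + 0.128 = 3.528 Mbps.
Stream data: 3.528 Mbps × 14520 s = 51226.6 Mb.
With 12% container overhead: ×1.12.
57,374 Mb = 7,171,718,400 bytes ÷ 1,073,741,824 = 6.679 GiB.

6.679 GiB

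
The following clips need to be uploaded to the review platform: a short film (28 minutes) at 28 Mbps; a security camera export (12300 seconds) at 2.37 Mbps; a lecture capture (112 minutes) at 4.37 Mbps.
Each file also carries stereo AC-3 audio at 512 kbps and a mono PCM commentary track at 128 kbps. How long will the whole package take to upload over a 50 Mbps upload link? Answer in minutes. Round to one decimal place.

39.6 minutes

Audio total: 512 + 128 = 640 kbps = 0.640 Mbps.
short film: 28.640 Mbps × 1680 s = 48115.2 Mb
security camera export: 3.010 Mbps × 12300 s = 37023.0 Mb
lecture capture: 5.010 Mbps × 6720 s = 33667.2 Mb
Total: 118805.4 Mb = 14850.7 MB.
At 50 Mbps: 118805.4 / 50 = 2376 s ≈ 39.6 minutes.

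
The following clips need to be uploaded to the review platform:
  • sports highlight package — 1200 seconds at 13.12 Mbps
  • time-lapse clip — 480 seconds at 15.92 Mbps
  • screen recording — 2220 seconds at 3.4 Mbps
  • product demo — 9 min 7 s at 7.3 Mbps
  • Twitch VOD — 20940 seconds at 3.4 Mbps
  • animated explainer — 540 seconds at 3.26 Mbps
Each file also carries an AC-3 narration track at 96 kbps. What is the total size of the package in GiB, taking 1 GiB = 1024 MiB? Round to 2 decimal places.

Audio: 96 kbps = 0.096 Mbps.
sports highlight package: 13.216 Mbps × 1200 s = 15859.2 Mb
time-lapse clip: 16.016 Mbps × 480 s = 7687.7 Mb
screen recording: 3.496 Mbps × 2220 s = 7761.1 Mb
product demo: 7.396 Mbps × 547 s = 4045.6 Mb
Twitch VOD: 3.496 Mbps × 20940 s = 73206.2 Mb
animated explainer: 3.356 Mbps × 540 s = 1812.2 Mb
Total: 110372.1 Mb = 13796.5 MB.
= 12.85 GiB.

12.85 GiB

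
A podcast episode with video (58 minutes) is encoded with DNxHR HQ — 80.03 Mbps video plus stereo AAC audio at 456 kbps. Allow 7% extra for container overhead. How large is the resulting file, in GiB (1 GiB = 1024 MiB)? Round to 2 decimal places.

34.89 GiB

58 min = 3480 s
Audio: 456 kbps = 0.456 Mbps.
Total bitrate: 80.03 + 0.456 = 80.486 Mbps.
Stream data: 80.486 Mbps × 3480 s = 280091.3 Mb.
With 7% container overhead: ×1.07.
299,698 Mb = 37,462,208,700 bytes ÷ 1,073,741,824 = 34.89 GiB.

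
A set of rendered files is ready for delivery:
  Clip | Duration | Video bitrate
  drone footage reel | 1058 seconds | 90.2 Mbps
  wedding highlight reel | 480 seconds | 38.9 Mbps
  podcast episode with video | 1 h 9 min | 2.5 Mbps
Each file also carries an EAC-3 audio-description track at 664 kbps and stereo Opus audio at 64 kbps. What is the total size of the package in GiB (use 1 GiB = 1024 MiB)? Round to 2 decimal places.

Audio total: 664 + 64 = 728 kbps = 0.728 Mbps.
drone footage reel: 90.928 Mbps × 1058 s = 96201.8 Mb
wedding highlight reel: 39.628 Mbps × 480 s = 19021.4 Mb
podcast episode with video: 3.228 Mbps × 4140 s = 13363.9 Mb
Total: 128587.2 Mb = 16073.4 MB.
= 14.97 GiB.

14.97 GiB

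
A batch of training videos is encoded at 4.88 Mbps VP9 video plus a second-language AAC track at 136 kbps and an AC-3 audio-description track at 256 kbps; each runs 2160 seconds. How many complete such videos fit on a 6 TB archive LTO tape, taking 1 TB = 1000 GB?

Audio total: 136 + 256 = 392 kbps = 0.392 Mbps.
Total bitrate: 5.272 Mbps.
Per item: 5.272 Mbps × 2160 s = 11,388 Mb = 1,423 MB.
Capacity: 6 TB = 48,000,000 Mb; 4215.14 items → 4215 complete.

4215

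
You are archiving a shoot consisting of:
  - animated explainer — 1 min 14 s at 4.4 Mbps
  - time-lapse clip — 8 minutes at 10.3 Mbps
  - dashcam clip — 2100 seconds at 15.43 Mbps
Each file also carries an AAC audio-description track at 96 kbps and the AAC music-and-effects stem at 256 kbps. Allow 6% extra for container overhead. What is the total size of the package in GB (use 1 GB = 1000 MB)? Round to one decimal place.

Audio total: 96 + 256 = 352 kbps = 0.352 Mbps.
animated explainer: 4.752 Mbps × 74 s × 1.06 = 372.7 Mb
time-lapse clip: 10.652 Mbps × 480 s × 1.06 = 5419.7 Mb
dashcam clip: 15.782 Mbps × 2100 s × 1.06 = 35130.7 Mb
Total: 40923.2 Mb = 5115.4 MB.
= 5.115 GB.

5.1 GB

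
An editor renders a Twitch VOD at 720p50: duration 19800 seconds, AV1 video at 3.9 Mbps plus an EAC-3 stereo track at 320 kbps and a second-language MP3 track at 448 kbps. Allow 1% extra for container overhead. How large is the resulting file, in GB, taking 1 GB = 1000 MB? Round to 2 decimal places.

11.67 GB

Audio total: 320 + 448 = 768 kbps = 0.768 Mbps.
Total bitrate: 3.9 + 0.768 = 4.668 Mbps.
Stream data: 4.668 Mbps × 19800 s = 92426.4 Mb.
With 1% container overhead: ×1.01.
93,351 Mb ÷ 8 = 11,669 MB → 11.67 GB.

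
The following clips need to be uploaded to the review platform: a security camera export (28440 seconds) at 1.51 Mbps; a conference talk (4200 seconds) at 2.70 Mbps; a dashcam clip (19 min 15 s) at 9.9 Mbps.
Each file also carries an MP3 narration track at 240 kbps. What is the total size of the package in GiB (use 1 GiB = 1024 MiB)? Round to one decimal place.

Audio: 240 kbps = 0.240 Mbps.
security camera export: 1.750 Mbps × 28440 s = 49770.0 Mb
conference talk: 2.940 Mbps × 4200 s = 12348.0 Mb
dashcam clip: 10.140 Mbps × 1155 s = 11711.7 Mb
Total: 73829.7 Mb = 9228.7 MB.
= 8.595 GiB.

8.6 GiB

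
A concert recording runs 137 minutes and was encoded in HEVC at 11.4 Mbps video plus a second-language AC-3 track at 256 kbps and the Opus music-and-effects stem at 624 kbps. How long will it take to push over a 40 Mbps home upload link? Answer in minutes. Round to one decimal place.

137 min = 8220 s
Audio total: 256 + 624 = 880 kbps = 0.880 Mbps.
Total bitrate: 12.280 Mbps.
File: 12.280 Mbps × 8220 s = 100941.6 Mb.
At 40 Mbps: 100941.6 / 40 = 2523.5 s ≈ 42.1 minutes.

42.1 minutes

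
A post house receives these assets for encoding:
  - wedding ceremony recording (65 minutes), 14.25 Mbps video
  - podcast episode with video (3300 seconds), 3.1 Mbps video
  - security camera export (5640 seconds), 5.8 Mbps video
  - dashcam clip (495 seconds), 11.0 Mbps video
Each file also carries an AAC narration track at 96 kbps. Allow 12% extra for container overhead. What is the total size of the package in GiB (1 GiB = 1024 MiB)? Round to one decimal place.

Audio: 96 kbps = 0.096 Mbps.
wedding ceremony recording: 14.346 Mbps × 3900 s × 1.12 = 62663.3 Mb
podcast episode with video: 3.196 Mbps × 3300 s × 1.12 = 11812.4 Mb
security camera export: 5.896 Mbps × 5640 s × 1.12 = 37243.9 Mb
dashcam clip: 11.096 Mbps × 495 s × 1.12 = 6151.6 Mb
Total: 117871.2 Mb = 14733.9 MB.
= 13.72 GiB.

13.7 GiB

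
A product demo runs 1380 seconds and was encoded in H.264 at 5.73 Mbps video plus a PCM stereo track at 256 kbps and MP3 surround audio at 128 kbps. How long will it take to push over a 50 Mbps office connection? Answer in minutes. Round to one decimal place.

2.8 minutes

Audio total: 256 + 128 = 384 kbps = 0.384 Mbps.
Total bitrate: 6.114 Mbps.
File: 6.114 Mbps × 1380 s = 8437.3 Mb.
At 50 Mbps: 8437.3 / 50 = 168.7 s ≈ 2.81 minutes.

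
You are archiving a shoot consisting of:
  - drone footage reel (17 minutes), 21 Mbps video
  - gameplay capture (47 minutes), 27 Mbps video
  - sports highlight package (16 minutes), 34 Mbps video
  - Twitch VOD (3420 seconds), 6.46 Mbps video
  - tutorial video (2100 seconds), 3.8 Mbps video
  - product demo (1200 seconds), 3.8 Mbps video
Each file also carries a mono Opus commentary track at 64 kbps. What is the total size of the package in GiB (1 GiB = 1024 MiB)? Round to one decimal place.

19.3 GiB

Audio: 64 kbps = 0.064 Mbps.
drone footage reel: 21.064 Mbps × 1020 s = 21485.3 Mb
gameplay capture: 27.064 Mbps × 2820 s = 76320.5 Mb
sports highlight package: 34.064 Mbps × 960 s = 32701.4 Mb
Twitch VOD: 6.524 Mbps × 3420 s = 22312.1 Mb
tutorial video: 3.864 Mbps × 2100 s = 8114.4 Mb
product demo: 3.864 Mbps × 1200 s = 4636.8 Mb
Total: 165570.5 Mb = 20696.3 MB.
= 19.27 GiB.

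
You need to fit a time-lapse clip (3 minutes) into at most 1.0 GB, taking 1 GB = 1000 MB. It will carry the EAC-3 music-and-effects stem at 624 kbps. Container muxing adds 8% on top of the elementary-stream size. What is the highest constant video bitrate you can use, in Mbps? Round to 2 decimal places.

40.53 Mbps

Budget: 1.0 GB = 8000.0 Mb.
Stream payload after overhead: 8000.0 / 1.08 = 7407.4 Mb.
3 min = 180 s
Total bitrate budget: 7407.4 Mb / 180 s = 41.152 Mbps.
Audio: 624 kbps = 0.624 Mbps.
Video: 41.152 − 0.624 = 40.528 Mbps.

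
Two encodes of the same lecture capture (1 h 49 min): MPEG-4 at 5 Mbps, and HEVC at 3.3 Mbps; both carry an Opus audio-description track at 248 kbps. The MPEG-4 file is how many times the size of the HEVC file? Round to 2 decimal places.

1.48

1 h 49 min = 109 min = 6540 s
Audio: 248 kbps = 0.248 Mbps.
MPEG-4: 5.248 Mbps × 6540 s = 34321.9 Mb = 4.290 GB.
HEVC: 3.548 Mbps × 6540 s = 23203.9 Mb = 2.900 GB.
Ratio: 4.290 / 2.900 = 1.479.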